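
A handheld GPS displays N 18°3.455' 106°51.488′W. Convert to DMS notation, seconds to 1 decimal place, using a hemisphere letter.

Latitude: fractional minutes 0.45500 × 60 = 27.300″
Longitude: 51.48800′ → 51′ and 0.48800 × 60 = 29.280″

18°03′27.3″ N, 106°51′29.3″ W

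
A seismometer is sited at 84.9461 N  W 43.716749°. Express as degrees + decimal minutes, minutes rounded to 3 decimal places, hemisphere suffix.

84° 56.766′ N, 43° 43.005′ W

Lat: minutes = (84.946100 − 84) × 60 = 56.76600
Lon: 43° + 0.716749 × 60 = 43° 43.00494′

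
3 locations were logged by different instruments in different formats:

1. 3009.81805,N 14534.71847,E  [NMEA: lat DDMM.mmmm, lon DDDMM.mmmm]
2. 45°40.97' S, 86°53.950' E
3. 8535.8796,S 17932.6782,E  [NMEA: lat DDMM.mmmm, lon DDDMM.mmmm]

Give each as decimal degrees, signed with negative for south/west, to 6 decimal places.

1. 30.163634, 145.578641
2. -45.682833, 86.899167
3. -85.597993, 179.544637

Point 1:
  φ: split at 2 digits → 30° and 9.81805′; 30 + 9.81805/60 = 30.1636342
  N → positive
  Lon: split at 3 digits → 145° and 34.71847′; 145 + 34.71847/60 = 145.5786412
  E → positive
Point 2:
  Latitude: 40.97′ = 0.682833°; total 45.6828333
  S → negative
  λ: 86 + 53.95/60 = 86.8991667
  E ⇒ keep positive
Point 3:
  Latitude: split at 2 digits → 85° and 35.8796′; 85 + 35.8796/60 = 85.5979933
  S ⇒ negate
  Longitude: split at 3 digits → 179° and 32.6782′; 179 + 32.6782/60 = 179.5446367
  E → positive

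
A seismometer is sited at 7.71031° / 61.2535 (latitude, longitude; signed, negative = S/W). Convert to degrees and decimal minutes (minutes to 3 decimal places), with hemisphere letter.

7° 42.619′ N, 61° 15.210′ E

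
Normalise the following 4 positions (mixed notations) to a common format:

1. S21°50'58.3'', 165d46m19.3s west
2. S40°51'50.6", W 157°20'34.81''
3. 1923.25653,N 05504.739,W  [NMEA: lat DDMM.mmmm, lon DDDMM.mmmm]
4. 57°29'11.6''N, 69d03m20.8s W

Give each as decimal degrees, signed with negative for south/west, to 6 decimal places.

1. -21.849528, -165.772028
2. -40.864056, -157.343003
3. 19.387609, -55.078983
4. 57.486556, -69.055778

Point 1:
  Latitude: 21° + 50/60 + 58.3/3600 = 21 + 0.833333 + 0.016194 = 21.8495278
  S ⇒ negate
  λ: 46′ + 19.3″ = 46.32167′; 165 + 46.32167/60 = 165.7720278
  hemisphere W, so the sign is −
Point 2:
  φ: 51′ + 50.6″ = 51.84333′; 40 + 51.84333/60 = 40.8640556
  S → negative
  Lon: 157° + 20/60 + 34.81/3600 = 157 + 0.333333 + 0.009669 = 157.3430028
  hemisphere W, so the sign is −
Point 3:
  φ: degrees = first 2 digits = 19, minutes = 23.25653; 19 + 23.25653/60 = 19.3876088
  N → positive
  λ: degrees = first 3 digits = 55, minutes = 4.739; 55 + 4.739/60 = 55.0789833
  hemisphere W, so the sign is −
Point 4:
  Latitude: 57° + 29/60 + 11.6/3600 = 57 + 0.483333 + 0.003222 = 57.4865556
  N ⇒ keep positive
  λ: 69° + 3/60 + 20.8/3600 = 69 + 0.050000 + 0.005778 = 69.0557778
  W ⇒ negate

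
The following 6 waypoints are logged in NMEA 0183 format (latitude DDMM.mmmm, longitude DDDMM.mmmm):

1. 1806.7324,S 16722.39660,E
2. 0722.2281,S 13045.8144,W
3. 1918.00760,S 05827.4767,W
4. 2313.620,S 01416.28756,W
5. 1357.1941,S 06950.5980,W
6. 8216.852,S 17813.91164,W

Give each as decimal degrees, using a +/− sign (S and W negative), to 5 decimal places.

Point 1:
  φ: split at 2 digits → 18° and 6.7324′; 18 + 6.7324/60 = 18.112207
  hemisphere S, so the sign is −
  Longitude: split at 3 digits → 167° and 22.3966′; 167 + 22.3966/60 = 167.373277
  E ⇒ keep positive
Point 2:
  Latitude: split at 2 digits → 07° and 22.2281′; 7 + 22.2281/60 = 7.370468
  S ⇒ negate
  Lon: split at 3 digits → 130° and 45.8144′; 130 + 45.8144/60 = 130.763573
  hemisphere W, so the sign is −
Point 3:
  Lat: degrees = first 2 digits = 19, minutes = 18.0076; 19 + 18.0076/60 = 19.300127
  S ⇒ negate
  Longitude: split at 3 digits → 058° and 27.4767′; 58 + 27.4767/60 = 58.457945
  hemisphere W, so the sign is −
Point 4:
  Lat: split at 2 digits → 23° and 13.62′; 23 + 13.62/60 = 23.227000
  S → negative
  Lon: split at 3 digits → 014° and 16.28756′; 14 + 16.28756/60 = 14.271459
  W → negative
Point 5:
  Lat: split at 2 digits → 13° and 57.1941′; 13 + 57.1941/60 = 13.953235
  S → negative
  λ: degrees = first 3 digits = 69, minutes = 50.598; 69 + 50.598/60 = 69.843300
  W → negative
Point 6:
  φ: degrees = first 2 digits = 82, minutes = 16.852; 82 + 16.852/60 = 82.280867
  hemisphere S, so the sign is −
  Lon: split at 3 digits → 178° and 13.91164′; 178 + 13.91164/60 = 178.231861
  W → negative

1. -18.11221, 167.37328
2. -7.37047, -130.76357
3. -19.30013, -58.45795
4. -23.22700, -14.27146
5. -13.95324, -69.84330
6. -82.28087, -178.23186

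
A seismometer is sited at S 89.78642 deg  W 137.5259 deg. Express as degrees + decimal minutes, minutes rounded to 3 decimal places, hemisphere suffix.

89° 47.185′ S, 137° 31.554′ W

Lat: 89° + 0.786420 × 60 = 89° 47.18520′
λ: minutes = (137.525900 − 137) × 60 = 31.55400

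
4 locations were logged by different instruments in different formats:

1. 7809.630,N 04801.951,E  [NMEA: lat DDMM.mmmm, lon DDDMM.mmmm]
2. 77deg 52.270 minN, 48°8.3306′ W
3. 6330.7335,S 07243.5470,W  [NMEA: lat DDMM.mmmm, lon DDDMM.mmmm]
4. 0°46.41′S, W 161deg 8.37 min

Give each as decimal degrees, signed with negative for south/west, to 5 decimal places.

Point 1:
  Latitude: degrees = first 2 digits = 78, minutes = 9.63; 78 + 9.63/60 = 78.160500
  N ⇒ keep positive
  λ: degrees = first 3 digits = 48, minutes = 1.951; 48 + 1.951/60 = 48.032517
  E ⇒ keep positive
Point 2:
  φ: 52.27′ = 0.871167°; total 77.871167
  N ⇒ keep positive
  Longitude: 48 + 8.3306/60 = 48.138843
  W ⇒ negate
Point 3:
  φ: degrees = first 2 digits = 63, minutes = 30.7335; 63 + 30.7335/60 = 63.512225
  hemisphere S, so the sign is −
  Lon: split at 3 digits → 072° and 43.547′; 72 + 43.547/60 = 72.725783
  W ⇒ negate
Point 4:
  Lat: 46.41′ = 0.773500°; total 0.773500
  S ⇒ negate
  Longitude: 161 + 8.37/60 = 161.139500
  W ⇒ negate

1. 78.16050, 48.03252
2. 77.87117, -48.13884
3. -63.51223, -72.72578
4. -0.77350, -161.13950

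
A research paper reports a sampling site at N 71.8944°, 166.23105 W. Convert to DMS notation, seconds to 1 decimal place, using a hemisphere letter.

φ: whole degrees 71; 53.66400′ → 53′ and 39.840″
λ: 0.231050 × 60 = 13.86300′ → 13′, remainder × 60 = 51.780″

71°53′39.8″ N, 166°13′51.8″ W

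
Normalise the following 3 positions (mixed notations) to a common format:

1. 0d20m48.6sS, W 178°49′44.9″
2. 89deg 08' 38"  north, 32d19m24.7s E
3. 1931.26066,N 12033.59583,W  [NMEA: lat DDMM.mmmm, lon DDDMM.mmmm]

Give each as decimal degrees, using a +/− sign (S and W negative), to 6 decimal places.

1. -0.346833, -178.829139
2. 89.143889, 32.323528
3. 19.521011, -120.559931

Point 1:
  Latitude: 0° + 20/60 + 48.6/3600 = 0 + 0.333333 + 0.013500 = 0.3468333
  hemisphere S, so the sign is −
  λ: 49′ + 44.9″ = 49.74833′; 178 + 49.74833/60 = 178.8291389
  W → negative
Point 2:
  Lat: 89 + 8/60 + 38/3600 = 89.1438889
  N ⇒ keep positive
  Longitude: 32 + 19/60 + 24.7/3600 = 32.3235278
  E → positive
Point 3:
  Lat: degrees = first 2 digits = 19, minutes = 31.26066; 19 + 31.26066/60 = 19.5210110
  N ⇒ keep positive
  Lon: degrees = first 3 digits = 120, minutes = 33.59583; 120 + 33.59583/60 = 120.5599305
  W → negative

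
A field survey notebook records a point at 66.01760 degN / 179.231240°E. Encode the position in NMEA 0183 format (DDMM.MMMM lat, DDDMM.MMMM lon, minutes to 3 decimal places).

φ: 66° + 0.017600 × 60 = 66° 1.05600′
Longitude: minutes = (179.231240 − 179) × 60 = 13.87440

6601.056,N / 17913.874,E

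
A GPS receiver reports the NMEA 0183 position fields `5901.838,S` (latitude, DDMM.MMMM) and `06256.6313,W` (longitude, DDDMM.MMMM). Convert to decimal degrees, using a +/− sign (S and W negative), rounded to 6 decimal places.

-59.030633, -62.943855

Latitude: degrees = first 2 digits = 59, minutes = 1.838; 59 + 1.838/60 = 59.0306333
S ⇒ negate
Longitude: split at 3 digits → 062° and 56.6313′; 62 + 56.6313/60 = 62.9438550
hemisphere W, so the sign is −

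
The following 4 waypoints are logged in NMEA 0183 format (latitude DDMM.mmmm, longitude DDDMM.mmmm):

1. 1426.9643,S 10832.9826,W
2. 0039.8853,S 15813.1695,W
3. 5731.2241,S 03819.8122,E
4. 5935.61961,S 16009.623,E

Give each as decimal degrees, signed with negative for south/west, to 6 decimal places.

1. -14.449405, -108.549710
2. -0.664755, -158.219492
3. -57.520402, 38.330203
4. -59.593660, 160.160383

Point 1:
  Latitude: degrees = first 2 digits = 14, minutes = 26.9643; 14 + 26.9643/60 = 14.4494050
  S → negative
  λ: split at 3 digits → 108° and 32.9826′; 108 + 32.9826/60 = 108.5497100
  W → negative
Point 2:
  φ: split at 2 digits → 00° and 39.8853′; 0 + 39.8853/60 = 0.6647550
  hemisphere S, so the sign is −
  λ: degrees = first 3 digits = 158, minutes = 13.1695; 158 + 13.1695/60 = 158.2194917
  W ⇒ negate
Point 3:
  Lat: split at 2 digits → 57° and 31.2241′; 57 + 31.2241/60 = 57.5204017
  hemisphere S, so the sign is −
  Lon: split at 3 digits → 038° and 19.8122′; 38 + 19.8122/60 = 38.3302033
  E → positive
Point 4:
  φ: degrees = first 2 digits = 59, minutes = 35.61961; 59 + 35.61961/60 = 59.5936602
  hemisphere S, so the sign is −
  Lon: split at 3 digits → 160° and 9.623′; 160 + 9.623/60 = 160.1603833
  E ⇒ keep positive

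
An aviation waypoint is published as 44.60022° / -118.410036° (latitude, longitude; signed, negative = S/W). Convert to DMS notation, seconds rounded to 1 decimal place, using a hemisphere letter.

Latitude: 0.600220° → 36.01320′; 0.01320 × 60 = 0.792″
Longitude is negative → W; |value| = 118.410036
λ: 0.410036 × 60 = 24.60216′ → 24′, remainder × 60 = 36.130″

44°36′0.8″ N, 118°24′36.1″ W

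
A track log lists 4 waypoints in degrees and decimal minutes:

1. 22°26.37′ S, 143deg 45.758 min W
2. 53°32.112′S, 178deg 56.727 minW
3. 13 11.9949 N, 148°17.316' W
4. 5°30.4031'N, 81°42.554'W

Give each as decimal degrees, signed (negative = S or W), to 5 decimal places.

Point 1:
  φ: 26.37′ = 0.439500°; total 22.439500
  S ⇒ negate
  Lon: 143 + 45.758/60 = 143.762633
  W ⇒ negate
Point 2:
  Latitude: 53 + 32.112/60 = 53.535200
  hemisphere S, so the sign is −
  λ: 178 + 56.727/60 = 178.945450
  hemisphere W, so the sign is −
Point 3:
  Latitude: 11.9949′ = 0.199915°; total 13.199915
  N → positive
  Longitude: 148 + 17.316/60 = 148.288600
  hemisphere W, so the sign is −
Point 4:
  Lat: 30.4031′ = 0.506718°; total 5.506718
  N ⇒ keep positive
  Longitude: 81 + 42.554/60 = 81.709233
  hemisphere W, so the sign is −

1. -22.43950, -143.76263
2. -53.53520, -178.94545
3. 13.19992, -148.28860
4. 5.50672, -81.70923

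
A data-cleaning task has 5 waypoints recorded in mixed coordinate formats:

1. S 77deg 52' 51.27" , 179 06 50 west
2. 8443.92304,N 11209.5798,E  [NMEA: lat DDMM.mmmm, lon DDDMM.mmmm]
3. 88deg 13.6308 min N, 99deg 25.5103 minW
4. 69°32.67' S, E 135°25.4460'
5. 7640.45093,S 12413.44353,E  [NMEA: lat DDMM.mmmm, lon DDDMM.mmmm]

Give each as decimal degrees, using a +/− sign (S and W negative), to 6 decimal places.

1. -77.880908, -179.113889
2. 84.732051, 112.159663
3. 88.227180, -99.425172
4. -69.544500, 135.424100
5. -76.674182, 124.224059

Point 1:
  Latitude: 52′ + 51.27″ = 52.85450′; 77 + 52.85450/60 = 77.8809083
  S → negative
  Lon: 179° + 6/60 + 50/3600 = 179 + 0.100000 + 0.013889 = 179.1138889
  W → negative
Point 2:
  Lat: degrees = first 2 digits = 84, minutes = 43.92304; 84 + 43.92304/60 = 84.7320507
  N ⇒ keep positive
  λ: degrees = first 3 digits = 112, minutes = 9.5798; 112 + 9.5798/60 = 112.1596633
  E → positive
Point 3:
  Lat: 13.6308′ = 0.227180°; total 88.2271800
  N ⇒ keep positive
  λ: 25.5103′ = 0.425172°; total 99.4251717
  hemisphere W, so the sign is −
Point 4:
  Latitude: 32.67′ = 0.544500°; total 69.5445000
  hemisphere S, so the sign is −
  Longitude: 25.446′ = 0.424100°; total 135.4241000
  E → positive
Point 5:
  φ: split at 2 digits → 76° and 40.45093′; 76 + 40.45093/60 = 76.6741822
  hemisphere S, so the sign is −
  λ: split at 3 digits → 124° and 13.44353′; 124 + 13.44353/60 = 124.2240588
  E ⇒ keep positive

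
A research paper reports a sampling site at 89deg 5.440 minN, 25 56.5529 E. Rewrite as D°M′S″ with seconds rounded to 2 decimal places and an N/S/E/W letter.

89°05′26.40″ N, 25°56′33.17″ E

Lat: 5.44000′ → 5′ and 0.44000 × 60 = 26.4000″
λ: 56.55290′ → 56′ and 0.55290 × 60 = 33.1740″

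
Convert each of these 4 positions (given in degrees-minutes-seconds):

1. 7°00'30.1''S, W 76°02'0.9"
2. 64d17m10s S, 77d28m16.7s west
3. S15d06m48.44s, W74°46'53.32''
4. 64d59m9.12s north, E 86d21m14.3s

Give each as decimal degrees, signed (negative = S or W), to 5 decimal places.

1. -7.00836, -76.03358
2. -64.28611, -77.47131
3. -15.11346, -74.78148
4. 64.98587, 86.35397

Point 1:
  φ: 0′ + 30.1″ = 0.50167′; 7 + 0.50167/60 = 7.008361
  S → negative
  λ: 76° + 2/60 + 0.9/3600 = 76 + 0.033333 + 0.000250 = 76.033583
  hemisphere W, so the sign is −
Point 2:
  Latitude: 64 + 17/60 + 10/3600 = 64.286111
  S → negative
  λ: 28′ + 16.7″ = 28.27833′; 77 + 28.27833/60 = 77.471306
  W → negative
Point 3:
  φ: 15 + 6/60 + 48.44/3600 = 15.113456
  S → negative
  Longitude: 74° + 46/60 + 53.32/3600 = 74 + 0.766667 + 0.014811 = 74.781478
  W → negative
Point 4:
  φ: 64 + 59/60 + 9.12/3600 = 64.985867
  N → positive
  Lon: 21′ + 14.3″ = 21.23833′; 86 + 21.23833/60 = 86.353972
  E ⇒ keep positive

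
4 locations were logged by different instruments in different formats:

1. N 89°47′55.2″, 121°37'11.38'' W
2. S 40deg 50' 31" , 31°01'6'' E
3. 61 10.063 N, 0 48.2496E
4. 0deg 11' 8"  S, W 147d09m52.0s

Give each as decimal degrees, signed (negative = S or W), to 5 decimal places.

Point 1:
  Latitude: 89° + 47/60 + 55.2/3600 = 89 + 0.783333 + 0.015333 = 89.798667
  N → positive
  Longitude: 37′ + 11.38″ = 37.18967′; 121 + 37.18967/60 = 121.619828
  hemisphere W, so the sign is −
Point 2:
  Latitude: 50′ + 31″ = 50.51667′; 40 + 50.51667/60 = 40.841944
  S ⇒ negate
  λ: 31° + 1/60 + 6/3600 = 31 + 0.016667 + 0.001667 = 31.018333
  E ⇒ keep positive
Point 3:
  Lat: 61 + 10.063/60 = 61.167717
  N ⇒ keep positive
  Longitude: 48.2496′ = 0.804160°; total 0.804160
  E ⇒ keep positive
Point 4:
  Lat: 0 + 11/60 + 8/3600 = 0.185556
  S → negative
  Longitude: 9′ + 52″ = 9.86667′; 147 + 9.86667/60 = 147.164444
  W ⇒ negate

1. 89.79867, -121.61983
2. -40.84194, 31.01833
3. 61.16772, 0.80416
4. -0.18556, -147.16444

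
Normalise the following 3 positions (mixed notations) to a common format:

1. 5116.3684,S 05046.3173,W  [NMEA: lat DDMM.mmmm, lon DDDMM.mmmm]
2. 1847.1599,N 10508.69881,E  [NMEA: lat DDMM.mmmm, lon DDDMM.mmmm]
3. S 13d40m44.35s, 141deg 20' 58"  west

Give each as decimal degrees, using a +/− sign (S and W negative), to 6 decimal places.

1. -51.272807, -50.771955
2. 18.785998, 105.144980
3. -13.678986, -141.349444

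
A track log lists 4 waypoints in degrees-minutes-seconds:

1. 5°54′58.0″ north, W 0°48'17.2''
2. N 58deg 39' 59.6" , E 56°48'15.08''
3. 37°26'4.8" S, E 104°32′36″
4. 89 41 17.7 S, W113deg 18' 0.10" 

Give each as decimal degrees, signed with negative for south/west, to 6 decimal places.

Point 1:
  φ: 54′ + 58″ = 54.96667′; 5 + 54.96667/60 = 5.9161111
  N ⇒ keep positive
  λ: 0 + 48/60 + 17.2/3600 = 0.8047778
  hemisphere W, so the sign is −
Point 2:
  Lat: 58 + 39/60 + 59.6/3600 = 58.6665556
  N → positive
  Lon: 48′ + 15.08″ = 48.25133′; 56 + 48.25133/60 = 56.8041889
  E ⇒ keep positive
Point 3:
  Latitude: 26′ + 4.8″ = 26.08000′; 37 + 26.08000/60 = 37.4346667
  S ⇒ negate
  Lon: 32′ + 36″ = 32.60000′; 104 + 32.60000/60 = 104.5433333
  E ⇒ keep positive
Point 4:
  Lat: 41′ + 17.7″ = 41.29500′; 89 + 41.29500/60 = 89.6882500
  S → negative
  λ: 113° + 18/60 + 0.1/3600 = 113 + 0.300000 + 0.000028 = 113.3000278
  W ⇒ negate

1. 5.916111, -0.804778
2. 58.666556, 56.804189
3. -37.434667, 104.543333
4. -89.688250, -113.300028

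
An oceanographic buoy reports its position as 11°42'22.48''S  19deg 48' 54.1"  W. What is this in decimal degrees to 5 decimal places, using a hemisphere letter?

Latitude: 11 + 42/60 + 22.48/3600 = 11.706244
Longitude: 48′ + 54.1″ = 48.90167′; 19 + 48.90167/60 = 19.815028

11.70624° S, 19.81503° W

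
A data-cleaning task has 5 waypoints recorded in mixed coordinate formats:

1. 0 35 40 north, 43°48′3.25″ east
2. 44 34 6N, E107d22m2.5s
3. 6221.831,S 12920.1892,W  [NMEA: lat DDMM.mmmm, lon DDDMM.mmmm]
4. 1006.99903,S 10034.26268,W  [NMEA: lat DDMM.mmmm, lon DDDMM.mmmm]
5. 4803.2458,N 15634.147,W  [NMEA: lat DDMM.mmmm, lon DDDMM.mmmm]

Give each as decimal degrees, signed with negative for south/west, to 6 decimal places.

1. 0.594444, 43.800903
2. 44.568333, 107.367361
3. -62.363850, -129.336487
4. -10.116651, -100.571045
5. 48.054097, -156.569117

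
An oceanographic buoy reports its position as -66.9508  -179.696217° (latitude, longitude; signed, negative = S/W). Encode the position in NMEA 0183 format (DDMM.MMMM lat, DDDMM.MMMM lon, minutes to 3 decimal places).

Latitude is negative → S; |value| = 66.950800
Latitude: 66° + 0.950800 × 60 = 66° 57.04800′
Longitude is negative → W; |value| = 179.696217
Lon: fractional part 0.696217 → 41.77302 minutes

6657.048,S / 17941.773,W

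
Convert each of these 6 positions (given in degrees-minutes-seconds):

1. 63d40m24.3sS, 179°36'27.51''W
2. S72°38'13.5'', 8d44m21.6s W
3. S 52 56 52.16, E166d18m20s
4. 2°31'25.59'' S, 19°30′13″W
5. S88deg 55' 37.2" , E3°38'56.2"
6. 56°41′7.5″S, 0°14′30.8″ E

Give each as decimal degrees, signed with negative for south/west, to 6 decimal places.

1. -63.673417, -179.607642
2. -72.637083, -8.739333
3. -52.947822, 166.305556
4. -2.523775, -19.503611
5. -88.927000, 3.648944
6. -56.685417, 0.241889

Point 1:
  φ: 40′ + 24.3″ = 40.40500′; 63 + 40.40500/60 = 63.6734167
  S ⇒ negate
  Lon: 36′ + 27.51″ = 36.45850′; 179 + 36.45850/60 = 179.6076417
  W → negative
Point 2:
  Latitude: 72° + 38/60 + 13.5/3600 = 72 + 0.633333 + 0.003750 = 72.6370833
  S → negative
  λ: 44′ + 21.6″ = 44.36000′; 8 + 44.36000/60 = 8.7393333
  W → negative
Point 3:
  Lat: 52° + 56/60 + 52.16/3600 = 52 + 0.933333 + 0.014489 = 52.9478222
  hemisphere S, so the sign is −
  Lon: 166 + 18/60 + 20/3600 = 166.3055556
  E ⇒ keep positive
Point 4:
  Latitude: 31′ + 25.59″ = 31.42650′; 2 + 31.42650/60 = 2.5237750
  hemisphere S, so the sign is −
  Longitude: 19° + 30/60 + 13/3600 = 19 + 0.500000 + 0.003611 = 19.5036111
  W → negative
Point 5:
  φ: 55′ + 37.2″ = 55.62000′; 88 + 55.62000/60 = 88.9270000
  S → negative
  Longitude: 3° + 38/60 + 56.2/3600 = 3 + 0.633333 + 0.015611 = 3.6489444
  E → positive
Point 6:
  Lat: 41′ + 7.5″ = 41.12500′; 56 + 41.12500/60 = 56.6854167
  S ⇒ negate
  Lon: 0 + 14/60 + 30.8/3600 = 0.2418889
  E ⇒ keep positive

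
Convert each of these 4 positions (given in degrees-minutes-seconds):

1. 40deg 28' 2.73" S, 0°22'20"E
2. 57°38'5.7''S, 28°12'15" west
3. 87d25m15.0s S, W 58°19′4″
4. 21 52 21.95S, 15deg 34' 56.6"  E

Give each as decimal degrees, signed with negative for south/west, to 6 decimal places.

1. -40.467425, 0.372222
2. -57.634917, -28.204167
3. -87.420833, -58.317778
4. -21.872764, 15.582389

Point 1:
  φ: 40° + 28/60 + 2.73/3600 = 40 + 0.466667 + 0.000758 = 40.4674250
  hemisphere S, so the sign is −
  λ: 22′ + 20″ = 22.33333′; 0 + 22.33333/60 = 0.3722222
  E ⇒ keep positive
Point 2:
  Lat: 57 + 38/60 + 5.7/3600 = 57.6349167
  S → negative
  Longitude: 28 + 12/60 + 15/3600 = 28.2041667
  hemisphere W, so the sign is −
Point 3:
  Lat: 87° + 25/60 + 15/3600 = 87 + 0.416667 + 0.004167 = 87.4208333
  S → negative
  λ: 58 + 19/60 + 4/3600 = 58.3177778
  hemisphere W, so the sign is −
Point 4:
  Latitude: 21° + 52/60 + 21.95/3600 = 21 + 0.866667 + 0.006097 = 21.8727639
  S → negative
  Lon: 15° + 34/60 + 56.6/3600 = 15 + 0.566667 + 0.015722 = 15.5823889
  E → positive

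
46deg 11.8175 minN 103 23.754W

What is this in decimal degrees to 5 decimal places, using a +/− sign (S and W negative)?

φ: 11.8175′ = 0.196958°; total 46.196958
N → positive
Longitude: 23.754′ = 0.395900°; total 103.395900
hemisphere W, so the sign is −

46.19696, -103.39590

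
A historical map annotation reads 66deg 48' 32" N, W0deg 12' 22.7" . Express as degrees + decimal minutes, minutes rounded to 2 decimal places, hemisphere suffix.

66° 48.53′ N, 0° 12.38′ W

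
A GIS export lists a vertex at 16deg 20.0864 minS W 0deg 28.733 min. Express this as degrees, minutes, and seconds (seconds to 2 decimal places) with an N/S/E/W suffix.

16°20′5.18″ S, 0°28′43.98″ W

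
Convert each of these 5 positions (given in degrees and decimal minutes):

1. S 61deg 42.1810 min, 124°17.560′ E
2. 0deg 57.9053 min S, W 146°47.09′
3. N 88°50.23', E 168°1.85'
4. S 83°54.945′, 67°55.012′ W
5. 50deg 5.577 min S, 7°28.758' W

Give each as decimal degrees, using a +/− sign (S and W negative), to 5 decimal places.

Point 1:
  φ: 61 + 42.181/60 = 61.703017
  S → negative
  Longitude: 17.56′ = 0.292667°; total 124.292667
  E ⇒ keep positive
Point 2:
  Latitude: 57.9053′ = 0.965088°; total 0.965088
  S ⇒ negate
  λ: 146 + 47.09/60 = 146.784833
  W → negative
Point 3:
  Lat: 88 + 50.23/60 = 88.837167
  N → positive
  λ: 1.85′ = 0.030833°; total 168.030833
  E → positive
Point 4:
  Latitude: 54.945′ = 0.915750°; total 83.915750
  hemisphere S, so the sign is −
  Lon: 55.012′ = 0.916867°; total 67.916867
  W ⇒ negate
Point 5:
  Latitude: 5.577′ = 0.092950°; total 50.092950
  hemisphere S, so the sign is −
  Lon: 7 + 28.758/60 = 7.479300
  hemisphere W, so the sign is −

1. -61.70302, 124.29267
2. -0.96509, -146.78483
3. 88.83717, 168.03083
4. -83.91575, -67.91687
5. -50.09295, -7.47930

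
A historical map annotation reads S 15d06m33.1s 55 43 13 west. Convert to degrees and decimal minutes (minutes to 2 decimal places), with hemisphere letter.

15° 6.55′ S, 55° 43.22′ W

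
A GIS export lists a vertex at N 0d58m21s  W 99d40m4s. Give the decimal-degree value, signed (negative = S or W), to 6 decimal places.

0.972500, -99.667778

Lat: 0° + 58/60 + 21/3600 = 0 + 0.966667 + 0.005833 = 0.9725000
N ⇒ keep positive
λ: 40′ + 4″ = 40.06667′; 99 + 40.06667/60 = 99.6677778
W → negative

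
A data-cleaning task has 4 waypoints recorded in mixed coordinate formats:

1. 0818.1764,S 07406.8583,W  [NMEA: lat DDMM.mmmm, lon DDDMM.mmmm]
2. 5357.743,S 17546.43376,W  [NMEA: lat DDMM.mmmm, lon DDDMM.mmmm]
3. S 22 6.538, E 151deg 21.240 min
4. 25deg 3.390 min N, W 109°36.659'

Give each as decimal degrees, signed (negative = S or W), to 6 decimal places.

1. -8.302940, -74.114305
2. -53.962383, -175.773896
3. -22.108967, 151.354000
4. 25.056500, -109.610983

Point 1:
  φ: degrees = first 2 digits = 8, minutes = 18.1764; 8 + 18.1764/60 = 8.3029400
  S → negative
  Longitude: split at 3 digits → 074° and 6.8583′; 74 + 6.8583/60 = 74.1143050
  W → negative
Point 2:
  φ: degrees = first 2 digits = 53, minutes = 57.743; 53 + 57.743/60 = 53.9623833
  S → negative
  Longitude: degrees = first 3 digits = 175, minutes = 46.43376; 175 + 46.43376/60 = 175.7738960
  hemisphere W, so the sign is −
Point 3:
  φ: 6.538′ = 0.108967°; total 22.1089667
  hemisphere S, so the sign is −
  Lon: 21.24′ = 0.354000°; total 151.3540000
  E → positive
Point 4:
  Lat: 3.39′ = 0.056500°; total 25.0565000
  N ⇒ keep positive
  Longitude: 109 + 36.659/60 = 109.6109833
  W ⇒ negate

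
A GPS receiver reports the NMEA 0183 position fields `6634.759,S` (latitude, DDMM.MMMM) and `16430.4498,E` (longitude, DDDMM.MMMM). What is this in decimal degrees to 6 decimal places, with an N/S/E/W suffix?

Lat: degrees = first 2 digits = 66, minutes = 34.759; 66 + 34.759/60 = 66.5793167
λ: split at 3 digits → 164° and 30.4498′; 164 + 30.4498/60 = 164.5074967

66.579317° S, 164.507497° E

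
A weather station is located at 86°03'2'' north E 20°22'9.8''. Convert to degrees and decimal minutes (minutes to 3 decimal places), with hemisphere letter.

86° 3.033′ N, 20° 22.163′ E

φ: seconds/60 = 0.03333; minutes = 3 + 0.03333 = 3.03333
Longitude: seconds/60 = 0.16333; minutes = 22 + 0.16333 = 22.16333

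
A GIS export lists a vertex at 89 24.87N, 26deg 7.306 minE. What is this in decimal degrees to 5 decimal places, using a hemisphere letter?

89.41450° N, 26.12177° E

Latitude: 89 + 24.87/60 = 89.414500
λ: 26 + 7.306/60 = 26.121767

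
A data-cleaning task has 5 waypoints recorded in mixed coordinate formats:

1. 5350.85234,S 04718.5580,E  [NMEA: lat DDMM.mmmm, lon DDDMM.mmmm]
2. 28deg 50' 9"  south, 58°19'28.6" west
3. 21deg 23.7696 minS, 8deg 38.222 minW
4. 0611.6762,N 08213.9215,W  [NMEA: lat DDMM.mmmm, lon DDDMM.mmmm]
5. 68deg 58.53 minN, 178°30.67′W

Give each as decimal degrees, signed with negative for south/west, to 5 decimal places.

Point 1:
  Latitude: split at 2 digits → 53° and 50.85234′; 53 + 50.85234/60 = 53.847539
  S → negative
  Longitude: degrees = first 3 digits = 47, minutes = 18.558; 47 + 18.558/60 = 47.309300
  E → positive
Point 2:
  Latitude: 50′ + 9″ = 50.15000′; 28 + 50.15000/60 = 28.835833
  S ⇒ negate
  Lon: 58° + 19/60 + 28.6/3600 = 58 + 0.316667 + 0.007944 = 58.324611
  W → negative
Point 3:
  Lat: 23.7696′ = 0.396160°; total 21.396160
  S → negative
  Lon: 38.222′ = 0.637033°; total 8.637033
  hemisphere W, so the sign is −
Point 4:
  Latitude: degrees = first 2 digits = 6, minutes = 11.6762; 6 + 11.6762/60 = 6.194603
  N ⇒ keep positive
  Longitude: split at 3 digits → 082° and 13.9215′; 82 + 13.9215/60 = 82.232025
  hemisphere W, so the sign is −
Point 5:
  Latitude: 58.53′ = 0.975500°; total 68.975500
  N ⇒ keep positive
  Longitude: 178 + 30.67/60 = 178.511167
  hemisphere W, so the sign is −

1. -53.84754, 47.30930
2. -28.83583, -58.32461
3. -21.39616, -8.63703
4. 6.19460, -82.23203
5. 68.97550, -178.51117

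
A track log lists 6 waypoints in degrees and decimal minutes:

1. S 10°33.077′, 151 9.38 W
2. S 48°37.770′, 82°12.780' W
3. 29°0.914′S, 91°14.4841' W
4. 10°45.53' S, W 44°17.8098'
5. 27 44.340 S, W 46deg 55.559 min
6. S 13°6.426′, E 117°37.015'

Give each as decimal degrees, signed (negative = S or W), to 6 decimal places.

1. -10.551283, -151.156333
2. -48.629500, -82.213000
3. -29.015233, -91.241402
4. -10.758833, -44.296830
5. -27.739000, -46.925983
6. -13.107100, 117.616917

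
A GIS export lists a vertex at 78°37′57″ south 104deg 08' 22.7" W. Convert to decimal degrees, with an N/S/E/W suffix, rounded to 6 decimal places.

Latitude: 37′ + 57″ = 37.95000′; 78 + 37.95000/60 = 78.6325000
λ: 104° + 8/60 + 22.7/3600 = 104 + 0.133333 + 0.006306 = 104.1396389

78.632500° S, 104.139639° W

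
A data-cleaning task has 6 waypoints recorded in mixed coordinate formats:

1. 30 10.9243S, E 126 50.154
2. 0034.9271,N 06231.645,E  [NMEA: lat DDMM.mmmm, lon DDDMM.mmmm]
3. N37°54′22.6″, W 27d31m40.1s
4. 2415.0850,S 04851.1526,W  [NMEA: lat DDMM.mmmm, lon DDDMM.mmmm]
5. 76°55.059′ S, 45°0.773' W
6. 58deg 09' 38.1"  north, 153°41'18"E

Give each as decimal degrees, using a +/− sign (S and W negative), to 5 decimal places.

Point 1:
  Lat: 30 + 10.9243/60 = 30.182072
  S → negative
  λ: 126 + 50.154/60 = 126.835900
  E → positive
Point 2:
  Latitude: degrees = first 2 digits = 0, minutes = 34.9271; 0 + 34.9271/60 = 0.582118
  N ⇒ keep positive
  Lon: degrees = first 3 digits = 62, minutes = 31.645; 62 + 31.645/60 = 62.527417
  E ⇒ keep positive
Point 3:
  Lat: 54′ + 22.6″ = 54.37667′; 37 + 54.37667/60 = 37.906278
  N ⇒ keep positive
  Lon: 27 + 31/60 + 40.1/3600 = 27.527806
  W ⇒ negate
Point 4:
  Latitude: degrees = first 2 digits = 24, minutes = 15.085; 24 + 15.085/60 = 24.251417
  hemisphere S, so the sign is −
  Lon: degrees = first 3 digits = 48, minutes = 51.1526; 48 + 51.1526/60 = 48.852543
  W → negative
Point 5:
  Latitude: 76 + 55.059/60 = 76.917650
  S → negative
  Lon: 45 + 0.773/60 = 45.012883
  W → negative
Point 6:
  Lat: 58° + 9/60 + 38.1/3600 = 58 + 0.150000 + 0.010583 = 58.160583
  N ⇒ keep positive
  Longitude: 153 + 41/60 + 18/3600 = 153.688333
  E → positive

1. -30.18207, 126.83590
2. 0.58212, 62.52742
3. 37.90628, -27.52781
4. -24.25142, -48.85254
5. -76.91765, -45.01288
6. 58.16058, 153.68833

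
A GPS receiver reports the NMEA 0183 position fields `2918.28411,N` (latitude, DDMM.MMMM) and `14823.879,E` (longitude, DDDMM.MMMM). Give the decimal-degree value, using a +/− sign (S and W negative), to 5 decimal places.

29.30474, 148.39798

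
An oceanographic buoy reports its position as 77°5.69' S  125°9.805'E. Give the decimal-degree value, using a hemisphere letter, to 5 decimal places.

Latitude: 5.69′ = 0.094833°; total 77.094833
Longitude: 125 + 9.805/60 = 125.163417

77.09483° S, 125.16342° E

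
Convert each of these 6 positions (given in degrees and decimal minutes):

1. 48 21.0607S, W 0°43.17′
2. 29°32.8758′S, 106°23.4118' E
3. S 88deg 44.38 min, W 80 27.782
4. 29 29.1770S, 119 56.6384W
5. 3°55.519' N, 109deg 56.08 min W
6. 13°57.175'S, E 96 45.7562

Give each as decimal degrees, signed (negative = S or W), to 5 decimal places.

Point 1:
  φ: 21.0607′ = 0.351012°; total 48.351012
  S ⇒ negate
  Longitude: 0 + 43.17/60 = 0.719500
  W ⇒ negate
Point 2:
  Latitude: 32.8758′ = 0.547930°; total 29.547930
  hemisphere S, so the sign is −
  Longitude: 106 + 23.4118/60 = 106.390197
  E ⇒ keep positive
Point 3:
  φ: 88 + 44.38/60 = 88.739667
  S ⇒ negate
  λ: 80 + 27.782/60 = 80.463033
  W → negative
Point 4:
  Lat: 29.177′ = 0.486283°; total 29.486283
  S ⇒ negate
  Longitude: 119 + 56.6384/60 = 119.943973
  W ⇒ negate
Point 5:
  Latitude: 55.519′ = 0.925317°; total 3.925317
  N → positive
  Lon: 56.08′ = 0.934667°; total 109.934667
  W ⇒ negate
Point 6:
  φ: 13 + 57.175/60 = 13.952917
  hemisphere S, so the sign is −
  Lon: 96 + 45.7562/60 = 96.762603
  E ⇒ keep positive

1. -48.35101, -0.71950
2. -29.54793, 106.39020
3. -88.73967, -80.46303
4. -29.48628, -119.94397
5. 3.92532, -109.93467
6. -13.95292, 96.76260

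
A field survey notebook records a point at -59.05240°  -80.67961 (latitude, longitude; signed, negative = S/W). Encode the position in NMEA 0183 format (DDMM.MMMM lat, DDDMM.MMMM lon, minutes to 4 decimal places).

Latitude is negative → S; |value| = 59.052400
φ: 59° + 0.052400 × 60 = 59° 3.144000′
Longitude is negative → W; |value| = 80.679610
Lon: 80° + 0.679610 × 60 = 80° 40.776600′

5903.1440,S / 08040.7766,W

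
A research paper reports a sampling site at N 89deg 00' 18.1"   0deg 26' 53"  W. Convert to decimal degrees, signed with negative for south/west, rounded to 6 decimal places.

Lat: 0′ + 18.1″ = 0.30167′; 89 + 0.30167/60 = 89.0050278
N → positive
Lon: 0° + 26/60 + 53/3600 = 0 + 0.433333 + 0.014722 = 0.4480556
W → negative

89.005028, -0.448056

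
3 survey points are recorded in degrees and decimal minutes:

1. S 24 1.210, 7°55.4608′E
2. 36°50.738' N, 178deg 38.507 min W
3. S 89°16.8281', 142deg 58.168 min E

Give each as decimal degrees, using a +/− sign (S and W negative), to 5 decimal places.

1. -24.02017, 7.92435
2. 36.84563, -178.64178
3. -89.28047, 142.96947

Point 1:
  Latitude: 24 + 1.21/60 = 24.020167
  hemisphere S, so the sign is −
  Longitude: 7 + 55.4608/60 = 7.924347
  E → positive
Point 2:
  φ: 50.738′ = 0.845633°; total 36.845633
  N → positive
  λ: 178 + 38.507/60 = 178.641783
  W ⇒ negate
Point 3:
  φ: 16.8281′ = 0.280468°; total 89.280468
  S ⇒ negate
  Lon: 142 + 58.168/60 = 142.969467
  E → positive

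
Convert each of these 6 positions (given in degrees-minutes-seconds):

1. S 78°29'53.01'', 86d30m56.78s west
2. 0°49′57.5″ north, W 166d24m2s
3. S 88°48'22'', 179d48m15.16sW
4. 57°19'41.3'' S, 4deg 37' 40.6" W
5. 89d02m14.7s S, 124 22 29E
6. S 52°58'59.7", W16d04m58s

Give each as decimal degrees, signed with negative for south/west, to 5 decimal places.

Point 1:
  Lat: 29′ + 53.01″ = 29.88350′; 78 + 29.88350/60 = 78.498058
  hemisphere S, so the sign is −
  Longitude: 86 + 30/60 + 56.78/3600 = 86.515772
  hemisphere W, so the sign is −
Point 2:
  Latitude: 0 + 49/60 + 57.5/3600 = 0.832639
  N → positive
  Lon: 166° + 24/60 + 2/3600 = 166 + 0.400000 + 0.000556 = 166.400556
  W → negative
Point 3:
  Lat: 48′ + 22″ = 48.36667′; 88 + 48.36667/60 = 88.806111
  S ⇒ negate
  Lon: 179 + 48/60 + 15.16/3600 = 179.804211
  hemisphere W, so the sign is −
Point 4:
  Latitude: 57 + 19/60 + 41.3/3600 = 57.328139
  S ⇒ negate
  λ: 4 + 37/60 + 40.6/3600 = 4.627944
  W → negative
Point 5:
  Lat: 89 + 2/60 + 14.7/3600 = 89.037417
  hemisphere S, so the sign is −
  Lon: 124° + 22/60 + 29/3600 = 124 + 0.366667 + 0.008056 = 124.374722
  E ⇒ keep positive
Point 6:
  φ: 58′ + 59.7″ = 58.99500′; 52 + 58.99500/60 = 52.983250
  S → negative
  Longitude: 4′ + 58″ = 4.96667′; 16 + 4.96667/60 = 16.082778
  W → negative

1. -78.49806, -86.51577
2. 0.83264, -166.40056
3. -88.80611, -179.80421
4. -57.32814, -4.62794
5. -89.03742, 124.37472
6. -52.98325, -16.08278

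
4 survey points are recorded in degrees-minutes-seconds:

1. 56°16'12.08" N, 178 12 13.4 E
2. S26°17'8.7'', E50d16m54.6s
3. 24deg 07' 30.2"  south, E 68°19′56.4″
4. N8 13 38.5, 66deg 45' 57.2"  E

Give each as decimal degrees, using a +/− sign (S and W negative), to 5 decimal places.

Point 1:
  φ: 56 + 16/60 + 12.08/3600 = 56.270022
  N ⇒ keep positive
  Longitude: 178 + 12/60 + 13.4/3600 = 178.203722
  E → positive
Point 2:
  Lat: 26 + 17/60 + 8.7/3600 = 26.285750
  hemisphere S, so the sign is −
  Lon: 50° + 16/60 + 54.6/3600 = 50 + 0.266667 + 0.015167 = 50.281833
  E → positive
Point 3:
  φ: 24° + 7/60 + 30.2/3600 = 24 + 0.116667 + 0.008389 = 24.125056
  hemisphere S, so the sign is −
  λ: 68° + 19/60 + 56.4/3600 = 68 + 0.316667 + 0.015667 = 68.332333
  E ⇒ keep positive
Point 4:
  Latitude: 8 + 13/60 + 38.5/3600 = 8.227361
  N → positive
  Longitude: 66 + 45/60 + 57.2/3600 = 66.765889
  E → positive

1. 56.27002, 178.20372
2. -26.28575, 50.28183
3. -24.12506, 68.33233
4. 8.22736, 66.76589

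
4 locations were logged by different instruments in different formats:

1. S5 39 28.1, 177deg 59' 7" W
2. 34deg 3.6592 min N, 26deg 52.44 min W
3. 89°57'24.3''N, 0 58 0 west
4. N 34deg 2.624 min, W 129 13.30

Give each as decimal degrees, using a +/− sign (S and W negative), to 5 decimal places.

Point 1:
  Latitude: 5 + 39/60 + 28.1/3600 = 5.657806
  hemisphere S, so the sign is −
  Lon: 177° + 59/60 + 7/3600 = 177 + 0.983333 + 0.001944 = 177.985278
  hemisphere W, so the sign is −
Point 2:
  Latitude: 34 + 3.6592/60 = 34.060987
  N → positive
  λ: 26 + 52.44/60 = 26.874000
  hemisphere W, so the sign is −
Point 3:
  φ: 57′ + 24.3″ = 57.40500′; 89 + 57.40500/60 = 89.956750
  N ⇒ keep positive
  Lon: 58′ + 0″ = 58.00000′; 0 + 58.00000/60 = 0.966667
  W ⇒ negate
Point 4:
  Lat: 2.624′ = 0.043733°; total 34.043733
  N ⇒ keep positive
  Longitude: 129 + 13.3/60 = 129.221667
  hemisphere W, so the sign is −

1. -5.65781, -177.98528
2. 34.06099, -26.87400
3. 89.95675, -0.96667
4. 34.04373, -129.22167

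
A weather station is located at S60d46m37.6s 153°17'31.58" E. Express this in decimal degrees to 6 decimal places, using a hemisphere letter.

60.777111° S, 153.292106° E

Latitude: 60 + 46/60 + 37.6/3600 = 60.7771111
λ: 153° + 17/60 + 31.58/3600 = 153 + 0.283333 + 0.008772 = 153.2921056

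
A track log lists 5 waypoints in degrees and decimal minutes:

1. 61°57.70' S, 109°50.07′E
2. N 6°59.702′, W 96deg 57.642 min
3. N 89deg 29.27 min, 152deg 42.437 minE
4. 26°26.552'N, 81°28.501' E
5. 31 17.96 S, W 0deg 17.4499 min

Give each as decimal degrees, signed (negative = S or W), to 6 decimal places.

Point 1:
  Lat: 61 + 57.7/60 = 61.9616667
  S → negative
  Lon: 50.07′ = 0.834500°; total 109.8345000
  E ⇒ keep positive
Point 2:
  φ: 6 + 59.702/60 = 6.9950333
  N ⇒ keep positive
  Lon: 96 + 57.642/60 = 96.9607000
  W → negative
Point 3:
  φ: 89 + 29.27/60 = 89.4878333
  N → positive
  Longitude: 152 + 42.437/60 = 152.7072833
  E ⇒ keep positive
Point 4:
  Latitude: 26.552′ = 0.442533°; total 26.4425333
  N ⇒ keep positive
  Lon: 81 + 28.501/60 = 81.4750167
  E → positive
Point 5:
  φ: 31 + 17.96/60 = 31.2993333
  hemisphere S, so the sign is −
  Lon: 17.4499′ = 0.290832°; total 0.2908317
  hemisphere W, so the sign is −

1. -61.961667, 109.834500
2. 6.995033, -96.960700
3. 89.487833, 152.707283
4. 26.442533, 81.475017
5. -31.299333, -0.290832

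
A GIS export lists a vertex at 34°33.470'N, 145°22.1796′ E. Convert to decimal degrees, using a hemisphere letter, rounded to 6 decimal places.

34.557833° N, 145.369660° E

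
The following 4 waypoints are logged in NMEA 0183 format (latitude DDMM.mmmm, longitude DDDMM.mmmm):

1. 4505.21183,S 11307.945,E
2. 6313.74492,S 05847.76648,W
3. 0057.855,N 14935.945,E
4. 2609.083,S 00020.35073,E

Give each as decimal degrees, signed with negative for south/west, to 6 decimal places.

1. -45.086864, 113.132417
2. -63.229082, -58.796108
3. 0.964250, 149.599083
4. -26.151383, 0.339179

Point 1:
  Latitude: split at 2 digits → 45° and 5.21183′; 45 + 5.21183/60 = 45.0868638
  hemisphere S, so the sign is −
  Longitude: degrees = first 3 digits = 113, minutes = 7.945; 113 + 7.945/60 = 113.1324167
  E → positive
Point 2:
  Lat: degrees = first 2 digits = 63, minutes = 13.74492; 63 + 13.74492/60 = 63.2290820
  S → negative
  Lon: split at 3 digits → 058° and 47.76648′; 58 + 47.76648/60 = 58.7961080
  hemisphere W, so the sign is −
Point 3:
  Lat: degrees = first 2 digits = 0, minutes = 57.855; 0 + 57.855/60 = 0.9642500
  N ⇒ keep positive
  Longitude: split at 3 digits → 149° and 35.945′; 149 + 35.945/60 = 149.5990833
  E ⇒ keep positive
Point 4:
  Latitude: degrees = first 2 digits = 26, minutes = 9.083; 26 + 9.083/60 = 26.1513833
  S → negative
  λ: split at 3 digits → 000° and 20.35073′; 0 + 20.35073/60 = 0.3391788
  E → positive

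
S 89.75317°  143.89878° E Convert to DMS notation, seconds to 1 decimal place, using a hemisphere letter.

89°45′11.4″ S, 143°53′55.6″ E

Latitude: whole degrees 89; 45.19020′ → 45′ and 11.412″
λ: 0.898780° → 53.92680′; 0.92680 × 60 = 55.608″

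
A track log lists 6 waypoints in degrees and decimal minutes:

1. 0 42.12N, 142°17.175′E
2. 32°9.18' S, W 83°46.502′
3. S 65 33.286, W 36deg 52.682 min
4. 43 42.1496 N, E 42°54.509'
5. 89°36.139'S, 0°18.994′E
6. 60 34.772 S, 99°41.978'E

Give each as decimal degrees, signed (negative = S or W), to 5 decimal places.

1. 0.70200, 142.28625
2. -32.15300, -83.77503
3. -65.55477, -36.87803
4. 43.70249, 42.90848
5. -89.60232, 0.31657
6. -60.57953, 99.69963

Point 1:
  Latitude: 42.12′ = 0.702000°; total 0.702000
  N → positive
  λ: 142 + 17.175/60 = 142.286250
  E → positive
Point 2:
  φ: 32 + 9.18/60 = 32.153000
  S ⇒ negate
  λ: 46.502′ = 0.775033°; total 83.775033
  hemisphere W, so the sign is −
Point 3:
  Lat: 65 + 33.286/60 = 65.554767
  S ⇒ negate
  Lon: 36 + 52.682/60 = 36.878033
  W → negative
Point 4:
  φ: 43 + 42.1496/60 = 43.702493
  N ⇒ keep positive
  λ: 42 + 54.509/60 = 42.908483
  E ⇒ keep positive
Point 5:
  φ: 89 + 36.139/60 = 89.602317
  hemisphere S, so the sign is −
  λ: 18.994′ = 0.316567°; total 0.316567
  E → positive
Point 6:
  φ: 60 + 34.772/60 = 60.579533
  S ⇒ negate
  Longitude: 99 + 41.978/60 = 99.699633
  E ⇒ keep positive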